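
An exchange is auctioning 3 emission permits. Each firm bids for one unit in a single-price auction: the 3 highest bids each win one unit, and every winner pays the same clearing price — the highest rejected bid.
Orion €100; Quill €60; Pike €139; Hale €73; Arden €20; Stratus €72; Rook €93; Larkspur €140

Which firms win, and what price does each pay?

Larkspur, Pike, Orion; each pays €93

Bids ranked high→low: 140 (Larkspur), 139 (Pike), 100 (Orion), 93 (Rook), 73 (Hale), …
Top 3: Larkspur, Pike, Orion.
First losing bid is Rook's €93, which sets the uniform price.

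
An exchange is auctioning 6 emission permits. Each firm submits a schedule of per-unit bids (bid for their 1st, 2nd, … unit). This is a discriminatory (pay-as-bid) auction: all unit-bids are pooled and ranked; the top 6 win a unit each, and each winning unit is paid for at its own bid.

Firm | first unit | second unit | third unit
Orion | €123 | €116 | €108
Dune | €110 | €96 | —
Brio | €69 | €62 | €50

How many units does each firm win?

Merging the schedules and taking the best 6: 123 (Orion-1), 116 (Orion-2), 110 (Dune-1), 108 (Orion-3), 96 (Dune-2), 69 (Brio-1)
Next rejected bid: €62 (not a price — pay-as-bid).
Allocation: Brio 1, Dune 2, Orion 3.

Brio 1, Dune 2, Orion 3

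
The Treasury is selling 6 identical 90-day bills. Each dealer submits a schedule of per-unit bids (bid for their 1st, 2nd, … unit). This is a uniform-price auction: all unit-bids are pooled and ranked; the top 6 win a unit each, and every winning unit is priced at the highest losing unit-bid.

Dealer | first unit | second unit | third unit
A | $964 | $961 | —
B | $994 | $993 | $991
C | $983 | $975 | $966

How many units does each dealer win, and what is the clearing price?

B 3, C 3; clearing price $964

Merging the schedules and taking the best 6: 994 (B-1), 993 (B-2), 991 (B-3), 983 (C-1), 975 (C-2), 966 (C-3)
The (k+1)-th unit-bid is $964.
Allocation: B 3, C 3.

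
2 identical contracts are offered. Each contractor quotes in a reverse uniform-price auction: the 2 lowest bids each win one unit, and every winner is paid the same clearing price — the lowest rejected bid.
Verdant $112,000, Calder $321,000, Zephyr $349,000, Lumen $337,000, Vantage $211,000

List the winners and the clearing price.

Bids ranked low→high: 112,000 (Verdant), 211,000 (Vantage), 321,000 (Calder), 337,000 (Lumen), …
The 2 lowest are Verdant, Vantage.
First losing bid is Calder's $321,000, which sets the uniform price.

Verdant, Vantage; each is paid $321,000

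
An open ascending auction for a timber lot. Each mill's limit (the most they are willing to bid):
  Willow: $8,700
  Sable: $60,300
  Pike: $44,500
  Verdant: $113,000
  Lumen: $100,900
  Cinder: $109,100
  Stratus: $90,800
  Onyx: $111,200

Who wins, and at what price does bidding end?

Limits ranked: 113,000 (Verdant) > 111,200 (Onyx) > 109,100 (Cinder) > 100,900 (Lumen) > 90,800 (Stratus) > 60,300 (Sable) > …
Onyx is the last rival to drop out, at $111,200; Verdant remains and wins at that price.

Verdant wins at $111,200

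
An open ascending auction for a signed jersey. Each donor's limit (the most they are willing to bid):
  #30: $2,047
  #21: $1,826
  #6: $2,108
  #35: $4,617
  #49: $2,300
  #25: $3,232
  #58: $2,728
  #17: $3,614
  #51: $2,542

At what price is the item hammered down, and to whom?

Limits in order: 4,617 (#35) > 3,614 (#17) > 3,232 (#25) > 2,728 (#58) > 2,542 (#51) > 2,300 (#49) > …
Once the price passes $3,614, only #35 is left; the hammer falls at #17's limit of $3,614.

#35 wins at $3,614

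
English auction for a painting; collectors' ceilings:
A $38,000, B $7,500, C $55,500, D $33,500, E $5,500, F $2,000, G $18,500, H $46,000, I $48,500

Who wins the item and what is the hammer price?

Rule: the price rises until one bidder remains; the winner pays the price at which the last rival dropped out.
Sorting limits: 55,500 (C) > 48,500 (I) > 46,000 (H) > 38,000 (A) > 33,500 (D) > 18,500 (G) > …
I is the last rival to drop out, at $48,500; C remains and wins at that price.

C wins at $48,500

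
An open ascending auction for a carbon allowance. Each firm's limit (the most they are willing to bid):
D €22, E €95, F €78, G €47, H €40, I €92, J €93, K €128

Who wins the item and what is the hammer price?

K wins at €95

Rule: the price rises until one bidder remains; the winner pays the price at which the last rival dropped out.
Sorting limits: 128 (K) > 95 (E) > 93 (J) > 92 (I) > 78 (F) > 47 (G) > …
Bidding ends when E exits at €95; K takes it.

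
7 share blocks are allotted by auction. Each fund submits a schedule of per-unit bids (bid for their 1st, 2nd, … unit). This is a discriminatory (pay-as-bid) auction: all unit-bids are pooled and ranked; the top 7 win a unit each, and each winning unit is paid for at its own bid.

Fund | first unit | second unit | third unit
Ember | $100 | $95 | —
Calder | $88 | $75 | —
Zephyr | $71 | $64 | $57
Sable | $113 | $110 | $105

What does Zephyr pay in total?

Zephyr pays $0

Merging the schedules and taking the best 7: 113 (Sable-1), 110 (Sable-2), 105 (Sable-3), 100 (Ember-1), 95 (Ember-2), 88 (Calder-1), 75 (Calder-2)
Next rejected bid: $71 (not a price — pay-as-bid).
Zephyr wins no units.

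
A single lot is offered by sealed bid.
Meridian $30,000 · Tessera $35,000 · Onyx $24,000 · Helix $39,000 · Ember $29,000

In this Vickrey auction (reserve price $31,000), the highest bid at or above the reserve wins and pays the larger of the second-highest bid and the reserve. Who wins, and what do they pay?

Sorting bids: 39,000 (Helix) > 35,000 (Tessera) > 30,000 (Meridian) > 29,000 (Ember) > 24,000 (Onyx)
Highest eligible bid: Helix at $39,000.
max(second-highest $35,000, reserve $31,000) = $35,000; the reserve does not bind.

Helix pays $35,000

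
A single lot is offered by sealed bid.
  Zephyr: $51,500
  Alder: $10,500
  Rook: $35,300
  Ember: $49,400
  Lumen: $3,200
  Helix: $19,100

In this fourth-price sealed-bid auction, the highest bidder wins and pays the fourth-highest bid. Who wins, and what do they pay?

Rule: the highest bidder wins and pays the fourth-highest bid.
Bids in order: 51,500 (Zephyr) > 49,400 (Ember) > 35,300 (Rook) > 19,100 (Helix) > 10,500 (Alder) > 3,200 (Lumen)
Zephyr wins; payment is bid #4 in the ranking = $19,100.

Zephyr pays $19,100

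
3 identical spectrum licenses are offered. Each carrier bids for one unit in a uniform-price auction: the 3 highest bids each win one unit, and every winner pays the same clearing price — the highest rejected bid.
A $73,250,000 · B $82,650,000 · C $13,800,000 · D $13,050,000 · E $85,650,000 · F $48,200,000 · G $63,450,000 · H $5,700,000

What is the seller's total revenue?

Total revenue: $190,350,000

Sorting: 85,650,000 (E), 82,650,000 (B), 73,250,000 (A), 63,450,000 (G), 48,200,000 (F), …
The 3 highest are E, B, A.
Highest unsuccessful bid: $63,450,000 → clearing price.
Total revenue = 3 × $63,450,000 = $190,350,000.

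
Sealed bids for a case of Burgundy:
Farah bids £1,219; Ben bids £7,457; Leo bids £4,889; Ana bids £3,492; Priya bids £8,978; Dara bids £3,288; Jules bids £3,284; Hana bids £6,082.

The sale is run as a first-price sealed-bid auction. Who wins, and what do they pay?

Bids in order: 8,978 (Priya) > 7,457 (Ben) > 6,082 (Hana) > 4,889 (Leo) > 3,492 (Ana) > 3,288 (Dara) > …
First-price: Priya pays what they bid, £8,978.

Priya pays £8,978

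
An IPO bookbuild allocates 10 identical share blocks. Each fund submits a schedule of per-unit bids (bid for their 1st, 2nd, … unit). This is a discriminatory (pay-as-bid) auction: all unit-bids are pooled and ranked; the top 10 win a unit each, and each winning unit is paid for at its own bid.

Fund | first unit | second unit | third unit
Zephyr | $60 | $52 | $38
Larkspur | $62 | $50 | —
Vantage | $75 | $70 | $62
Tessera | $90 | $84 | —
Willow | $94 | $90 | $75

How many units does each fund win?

Larkspur 1, Tessera 2, Vantage 3, Willow 3, Zephyr 1

All unit-bids, highest first — top 10: 94 (Willow-1), 90 (Tessera-1), 90 (Willow-2), 84 (Tessera-2), 75 (Vantage-1), 75 (Willow-3), 70 (Vantage-2), 62 (Larkspur-1), 62 (Vantage-3), 60 (Zephyr-1)
Next rejected bid: $52 (not a price — pay-as-bid).
Allocation: Larkspur 1, Tessera 2, Vantage 3, Willow 3, Zephyr 1.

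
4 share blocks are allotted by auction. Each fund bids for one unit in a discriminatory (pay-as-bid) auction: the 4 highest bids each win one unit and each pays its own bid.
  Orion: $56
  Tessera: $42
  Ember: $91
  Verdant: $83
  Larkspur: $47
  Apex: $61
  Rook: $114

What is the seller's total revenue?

Total revenue: $349

Bids ranked high→low: 114 (Rook), 91 (Ember), 83 (Verdant), 61 (Apex), 56 (Orion), 47 (Larkspur), …
The 4 highest are Rook, Ember, Verdant, Apex.
Total revenue = 114 + 91 + 83 + 61 = $349.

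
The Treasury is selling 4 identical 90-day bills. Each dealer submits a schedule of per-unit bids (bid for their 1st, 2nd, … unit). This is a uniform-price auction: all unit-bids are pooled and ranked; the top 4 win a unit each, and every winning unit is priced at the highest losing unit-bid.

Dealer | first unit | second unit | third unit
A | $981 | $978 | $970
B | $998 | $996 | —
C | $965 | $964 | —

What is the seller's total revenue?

Total revenue: $3,880

All unit-bids, highest first — top 4: 998 (B-1), 996 (B-2), 981 (A-1), 978 (A-2)
The (k+1)-th unit-bid is $970.
Allocation: A 2, B 2. Every unit priced at $970.
Revenue = 4 × 970 = $3,880.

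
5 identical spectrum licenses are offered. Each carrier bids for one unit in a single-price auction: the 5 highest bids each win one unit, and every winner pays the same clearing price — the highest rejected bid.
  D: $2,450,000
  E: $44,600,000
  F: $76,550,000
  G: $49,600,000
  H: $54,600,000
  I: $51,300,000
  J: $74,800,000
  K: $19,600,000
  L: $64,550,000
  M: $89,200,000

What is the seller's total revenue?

Sorting: 89,200,000 (M), 76,550,000 (F), 74,800,000 (J), 64,550,000 (L), 54,600,000 (H), 51,300,000 (I), 49,600,000 (G), …
Top 5: M, F, J, L, H.
Clearing price = highest rejected bid = $51,300,000.
Total revenue = 5 × $51,300,000 = $256,500,000.

Total revenue: $256,500,000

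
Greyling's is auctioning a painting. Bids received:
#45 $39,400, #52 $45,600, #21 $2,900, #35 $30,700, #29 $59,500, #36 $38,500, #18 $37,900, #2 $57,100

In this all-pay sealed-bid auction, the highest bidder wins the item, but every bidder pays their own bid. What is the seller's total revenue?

Bids in order: 59,500 (#29) > 57,100 (#2) > 45,600 (#52) > 39,400 (#45) > 38,500 (#36) > 37,900 (#18) > …
Every bidder forfeits their bid regardless of winning.
Revenue = 39,400 + 45,600 + 2,900 + 30,700 + 59,500 + 38,500 + 37,900 + 57,100 = $311,600.

Total revenue: $311,600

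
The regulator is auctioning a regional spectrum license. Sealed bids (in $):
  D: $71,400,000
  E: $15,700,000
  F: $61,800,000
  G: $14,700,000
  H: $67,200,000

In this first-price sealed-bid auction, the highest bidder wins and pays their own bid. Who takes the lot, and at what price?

Rule: the highest bidder wins and pays their own bid.
Bids ranked: 71,400,000 (D) > 67,200,000 (H) > 61,800,000 (F) > 15,700,000 (E) > 14,700,000 (G)
First-price: D pays what they bid, $71,400,000.

D pays $71,400,000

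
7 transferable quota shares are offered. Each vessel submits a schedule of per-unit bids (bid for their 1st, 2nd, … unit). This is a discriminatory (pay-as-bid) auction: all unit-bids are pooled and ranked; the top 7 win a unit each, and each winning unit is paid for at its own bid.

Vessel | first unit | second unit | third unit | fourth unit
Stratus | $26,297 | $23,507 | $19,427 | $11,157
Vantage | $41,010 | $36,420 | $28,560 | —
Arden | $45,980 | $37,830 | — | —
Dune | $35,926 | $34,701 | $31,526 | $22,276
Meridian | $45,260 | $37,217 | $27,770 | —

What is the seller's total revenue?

Total revenue: $279,643

Merging the schedules and taking the best 7: 45,980 (Arden-1), 45,260 (Meridian-1), 41,010 (Vantage-1), 37,830 (Arden-2), 37,217 (Meridian-2), 36,420 (Vantage-2), 35,926 (Dune-1)
Next rejected bid: $34,701 (not a price — pay-as-bid).
Each winning unit pays its own bid.
Revenue = 45,980 + 45,260 + 41,010 + 37,830 + 37,217 + 36,420 + 35,926 = $279,643.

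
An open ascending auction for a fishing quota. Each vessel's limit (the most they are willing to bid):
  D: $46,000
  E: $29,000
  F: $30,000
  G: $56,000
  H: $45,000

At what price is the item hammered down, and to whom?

G wins at $46,000

Ascending (English) auction: the price rises until one bidder remains; the winner pays the price at which the last rival dropped out.
Limits in order: 56,000 (G) > 46,000 (D) > 45,000 (H) > 30,000 (F) > 29,000 (E)
Bidding ends when D exits at $46,000; G takes it.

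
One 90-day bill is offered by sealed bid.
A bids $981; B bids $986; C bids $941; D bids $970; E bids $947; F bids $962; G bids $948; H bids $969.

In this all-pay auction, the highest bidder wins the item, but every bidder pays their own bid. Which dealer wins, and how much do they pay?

Bids ranked: 986 (B) > 981 (A) > 970 (D) > 969 (H) > 962 (F) > 948 (G) > …
B is highest and takes the item; every bidder forfeits their bid.

B pays $986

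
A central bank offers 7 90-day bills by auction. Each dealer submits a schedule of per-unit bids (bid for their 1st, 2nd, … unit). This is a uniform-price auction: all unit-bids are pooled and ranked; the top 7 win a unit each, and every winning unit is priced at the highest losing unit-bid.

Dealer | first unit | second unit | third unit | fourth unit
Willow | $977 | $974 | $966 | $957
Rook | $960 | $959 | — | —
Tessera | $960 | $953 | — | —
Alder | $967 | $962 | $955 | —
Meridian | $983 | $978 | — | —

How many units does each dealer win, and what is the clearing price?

Pooled unit-bids ranked (top 7): 983 (Meridian-1), 978 (Meridian-2), 977 (Willow-1), 974 (Willow-2), 967 (Alder-1), 966 (Willow-3), 962 (Alder-2)
Highest rejected unit-bid = $960.
Allocation: Alder 2, Meridian 2, Willow 3.

Alder 2, Meridian 2, Willow 3; clearing price $960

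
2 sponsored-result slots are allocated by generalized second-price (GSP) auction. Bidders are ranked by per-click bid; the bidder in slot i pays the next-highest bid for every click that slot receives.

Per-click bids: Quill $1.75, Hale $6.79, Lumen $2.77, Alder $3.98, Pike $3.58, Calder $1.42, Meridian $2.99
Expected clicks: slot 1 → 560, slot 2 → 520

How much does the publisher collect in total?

Total revenue: $4090.40

Per-click bids in order: $6.79 (Hale) > $3.98 (Alder) > $3.58 (Pike) > …
Slot 1: Hale pays $3.98 × 560 = $2228.80
Slot 2: Alder pays $3.58 × 520 = $1861.60
Total = $4090.40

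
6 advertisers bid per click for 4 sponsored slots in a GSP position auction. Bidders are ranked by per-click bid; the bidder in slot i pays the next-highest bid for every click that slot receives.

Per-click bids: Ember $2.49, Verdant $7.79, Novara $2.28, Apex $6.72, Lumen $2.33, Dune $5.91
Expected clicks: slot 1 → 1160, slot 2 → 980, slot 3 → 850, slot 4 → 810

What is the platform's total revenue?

Total revenue: $17590.80

Sorting advertisers: $7.79 (Verdant) > $6.72 (Apex) > $5.91 (Dune) > $2.49 (Ember) > $2.33 (Lumen) > …
Slot 1: Verdant pays $6.72 × 1160 = $7795.20
Slot 2: Apex pays $5.91 × 980 = $5791.80
Slot 3: Dune pays $2.49 × 850 = $2116.50
Slot 4: Ember pays $2.33 × 810 = $1887.30
Total = $17590.80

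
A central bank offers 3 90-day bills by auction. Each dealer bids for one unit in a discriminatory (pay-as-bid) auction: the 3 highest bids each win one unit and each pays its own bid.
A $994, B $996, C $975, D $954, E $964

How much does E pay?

E pays $0

Bids ranked high→low: 996 (B), 994 (A), 975 (C), 964 (E), 954 (D)
Top 3: B, A, C.
E does not win → $0.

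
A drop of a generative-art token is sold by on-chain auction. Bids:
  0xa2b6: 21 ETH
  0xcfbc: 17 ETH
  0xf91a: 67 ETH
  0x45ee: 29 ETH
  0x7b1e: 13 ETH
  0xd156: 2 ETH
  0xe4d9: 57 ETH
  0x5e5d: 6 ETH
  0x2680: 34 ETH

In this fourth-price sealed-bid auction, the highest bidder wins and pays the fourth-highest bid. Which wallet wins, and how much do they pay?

0xf91a pays 29 ETH

Bids ranked: 67 (0xf91a) > 57 (0xe4d9) > 34 (0x2680) > 29 (0x45ee) > 21 (0xa2b6) > 17 (0xcfbc) > …
0xf91a wins; payment is bid #4 in the ranking = 29 ETH.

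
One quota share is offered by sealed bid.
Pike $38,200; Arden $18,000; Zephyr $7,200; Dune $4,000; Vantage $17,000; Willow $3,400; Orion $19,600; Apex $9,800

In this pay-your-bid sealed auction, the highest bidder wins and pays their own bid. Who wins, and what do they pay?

Pay-your-bid sealed auction: the highest bidder wins and pays their own bid.
Sorting bids: 38,200 (Pike) > 19,600 (Orion) > 18,000 (Arden) > 17,000 (Vantage) > 9,800 (Apex) > 7,200 (Zephyr) > …
Pike has the highest bid and pays exactly that: $38,200.

Pike pays $38,200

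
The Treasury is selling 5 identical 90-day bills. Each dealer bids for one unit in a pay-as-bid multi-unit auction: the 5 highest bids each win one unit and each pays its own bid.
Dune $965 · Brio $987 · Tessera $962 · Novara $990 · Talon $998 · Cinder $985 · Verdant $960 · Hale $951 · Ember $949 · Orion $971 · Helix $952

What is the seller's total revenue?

Total revenue: $4,931

Sorting: 998 (Talon), 990 (Novara), 987 (Brio), 985 (Cinder), 971 (Orion), 965 (Dune), 962 (Tessera), …
Winners (5 units): Talon, Novara, Brio, Cinder, Orion.
Total revenue = 998 + 990 + 987 + 985 + 971 = $4,931.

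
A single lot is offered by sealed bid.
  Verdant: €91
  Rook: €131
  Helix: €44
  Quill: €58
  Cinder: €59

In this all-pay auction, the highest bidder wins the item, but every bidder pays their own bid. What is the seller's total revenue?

Total revenue: €383

Rule: the highest bidder wins the item, but every bidder pays their own bid.
Sorting bids: 131 (Rook) > 91 (Verdant) > 59 (Cinder) > 58 (Quill) > 44 (Helix)
Rook wins with the top bid; all bids are sunk regardless.
Every bidder forfeits their bid regardless of winning.
Revenue = 91 + 131 + 44 + 58 + 59 = €383.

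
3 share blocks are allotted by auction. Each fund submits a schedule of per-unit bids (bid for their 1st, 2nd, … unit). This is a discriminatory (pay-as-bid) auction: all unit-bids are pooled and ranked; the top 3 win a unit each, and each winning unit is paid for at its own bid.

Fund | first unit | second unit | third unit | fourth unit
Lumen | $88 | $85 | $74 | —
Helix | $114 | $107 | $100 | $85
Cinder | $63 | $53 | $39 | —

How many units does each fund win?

All unit-bids, highest first — top 3: 114 (Helix-1), 107 (Helix-2), 100 (Helix-3)
Next rejected bid: $88 (not a price — pay-as-bid).
Allocation: Helix 3.

Helix 3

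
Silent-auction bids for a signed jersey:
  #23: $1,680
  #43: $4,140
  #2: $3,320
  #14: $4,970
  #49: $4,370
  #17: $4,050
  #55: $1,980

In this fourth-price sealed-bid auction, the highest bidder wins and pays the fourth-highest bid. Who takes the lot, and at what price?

#14 pays $4,050

Fourth-price sealed-bid auction: the highest bidder wins and pays the fourth-highest bid.
Bids in order: 4,970 (#14) > 4,370 (#49) > 4,140 (#43) > 4,050 (#17) > 3,320 (#2) > 1,980 (#55) > …
#14 wins; payment is bid #4 in the ranking = $4,050.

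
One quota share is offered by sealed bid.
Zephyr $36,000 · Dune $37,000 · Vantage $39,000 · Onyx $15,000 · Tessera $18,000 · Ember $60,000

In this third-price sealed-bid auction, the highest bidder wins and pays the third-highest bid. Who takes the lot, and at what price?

Ember pays $37,000

Bids ranked: 60,000 (Ember) > 39,000 (Vantage) > 37,000 (Dune) > 36,000 (Zephyr) > 18,000 (Tessera) > 15,000 (Onyx)
Ember wins; payment is bid #3 in the ranking = $37,000.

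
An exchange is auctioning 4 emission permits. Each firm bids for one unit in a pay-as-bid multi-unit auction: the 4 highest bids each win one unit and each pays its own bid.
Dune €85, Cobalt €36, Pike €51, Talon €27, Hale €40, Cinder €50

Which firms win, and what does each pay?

Bids ranked high→low: 85 (Dune), 51 (Pike), 50 (Cinder), 40 (Hale), 36 (Cobalt), 27 (Talon)
Winners (4 units): Dune, Pike, Cinder, Hale.
Each winner pays its own bid: Dune €85, Pike €51, Cinder €50, Hale €40.

Dune €85, Pike €51, Cinder €50, Hale €40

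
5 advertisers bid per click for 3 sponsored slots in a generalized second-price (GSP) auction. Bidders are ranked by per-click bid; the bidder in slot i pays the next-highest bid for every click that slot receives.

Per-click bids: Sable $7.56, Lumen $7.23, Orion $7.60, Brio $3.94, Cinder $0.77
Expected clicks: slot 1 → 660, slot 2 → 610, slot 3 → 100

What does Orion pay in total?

Orion pays $4989.60

Sorting advertisers: $7.60 (Orion) > $7.56 (Sable) > $7.23 (Lumen) > $3.94 (Brio) > …
Orion holds slot 1 → pays next bid $7.56 × 660 clicks = $4989.60.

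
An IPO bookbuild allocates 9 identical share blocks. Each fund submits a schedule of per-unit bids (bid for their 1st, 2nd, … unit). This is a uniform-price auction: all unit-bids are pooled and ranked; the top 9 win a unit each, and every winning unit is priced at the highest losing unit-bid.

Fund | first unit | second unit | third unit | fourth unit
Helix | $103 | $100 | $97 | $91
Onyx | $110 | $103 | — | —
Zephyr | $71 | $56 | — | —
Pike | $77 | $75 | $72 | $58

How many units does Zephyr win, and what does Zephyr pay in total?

Pooled unit-bids ranked (top 9): 110 (Onyx-1), 103 (Helix-1), 103 (Onyx-2), 100 (Helix-2), 97 (Helix-3), 91 (Helix-4), 77 (Pike-1), 75 (Pike-2), 72 (Pike-3)
Highest rejected unit-bid = $71.
Zephyr wins 0 unit(s) at $71 each.

Zephyr: 0 units, pays $0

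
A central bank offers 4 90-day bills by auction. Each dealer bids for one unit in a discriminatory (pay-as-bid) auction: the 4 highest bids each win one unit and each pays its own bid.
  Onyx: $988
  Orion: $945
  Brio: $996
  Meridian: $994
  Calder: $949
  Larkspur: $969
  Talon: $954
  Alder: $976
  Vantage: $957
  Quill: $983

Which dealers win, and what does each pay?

Brio $996, Meridian $994, Onyx $988, Quill $983

Sorting: 996 (Brio), 994 (Meridian), 988 (Onyx), 983 (Quill), 976 (Alder), 969 (Larkspur), …
The 4 highest are Brio, Meridian, Onyx, Quill.
Each winner pays its own bid: Brio $996, Meridian $994, Onyx $988, Quill $983.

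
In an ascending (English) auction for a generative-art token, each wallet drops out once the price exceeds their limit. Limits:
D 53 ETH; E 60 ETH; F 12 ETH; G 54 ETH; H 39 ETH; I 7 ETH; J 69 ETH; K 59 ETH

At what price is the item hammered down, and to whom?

J wins at 60 ETH

Rule: the price rises until one bidder remains; the winner pays the price at which the last rival dropped out.
Limits ranked: 69 (J) > 60 (E) > 59 (K) > 54 (G) > 53 (D) > 39 (H) > …
Once the price passes 60 ETH, only J is left; the hammer falls at E's limit of 60 ETH.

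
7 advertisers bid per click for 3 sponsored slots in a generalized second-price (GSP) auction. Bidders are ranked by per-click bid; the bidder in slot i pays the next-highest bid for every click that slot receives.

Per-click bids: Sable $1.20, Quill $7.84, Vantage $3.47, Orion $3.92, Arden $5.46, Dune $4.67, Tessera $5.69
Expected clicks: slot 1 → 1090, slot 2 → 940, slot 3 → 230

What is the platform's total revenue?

Sorting advertisers: $7.84 (Quill) > $5.69 (Tessera) > $5.46 (Arden) > $4.67 (Dune) > …
Slot 1: Quill pays $5.69 × 1090 = $6202.10
Slot 2: Tessera pays $5.46 × 940 = $5132.40
Slot 3: Arden pays $4.67 × 230 = $1074.10
Total = $12408.60

Total revenue: $12408.60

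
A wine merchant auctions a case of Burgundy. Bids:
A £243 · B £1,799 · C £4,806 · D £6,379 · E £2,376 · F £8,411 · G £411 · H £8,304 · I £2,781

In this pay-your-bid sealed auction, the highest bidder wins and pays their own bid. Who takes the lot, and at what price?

F pays £8,411

Pay-your-bid sealed auction: the highest bidder wins and pays their own bid.
Sorting bids: 8,411 (F) > 8,304 (H) > 6,379 (D) > 4,806 (C) > 2,781 (I) > 2,376 (E) > …
F has the highest bid and pays exactly that: £8,411.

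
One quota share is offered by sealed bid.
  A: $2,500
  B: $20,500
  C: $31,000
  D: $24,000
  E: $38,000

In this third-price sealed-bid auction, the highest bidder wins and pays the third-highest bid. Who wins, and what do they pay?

E pays $24,000

Rule: the highest bidder wins and pays the third-highest bid.
Bids in order: 38,000 (E) > 31,000 (C) > 24,000 (D) > 20,500 (B) > 2,500 (A)
E wins; payment is bid #3 in the ranking = $24,000.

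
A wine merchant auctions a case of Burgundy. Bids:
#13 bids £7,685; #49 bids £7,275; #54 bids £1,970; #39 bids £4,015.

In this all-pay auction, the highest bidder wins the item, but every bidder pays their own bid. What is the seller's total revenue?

Total revenue: £20,945

Bids in order: 7,685 (#13) > 7,275 (#49) > 4,015 (#39) > 1,970 (#54)
#13 wins with the top bid; all bids are sunk regardless.
Every bidder forfeits their bid regardless of winning.
Revenue = 7,685 + 7,275 + 1,970 + 4,015 = £20,945.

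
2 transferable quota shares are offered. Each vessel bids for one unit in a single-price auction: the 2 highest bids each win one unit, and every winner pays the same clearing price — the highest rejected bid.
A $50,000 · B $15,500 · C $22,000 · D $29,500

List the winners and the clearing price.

A, D; each pays $22,000

Sorting: 50,000 (A), 29,500 (D), 22,000 (C), 15,500 (B)
Top 2: A, D.
Highest unsuccessful bid: $22,000 → clearing price.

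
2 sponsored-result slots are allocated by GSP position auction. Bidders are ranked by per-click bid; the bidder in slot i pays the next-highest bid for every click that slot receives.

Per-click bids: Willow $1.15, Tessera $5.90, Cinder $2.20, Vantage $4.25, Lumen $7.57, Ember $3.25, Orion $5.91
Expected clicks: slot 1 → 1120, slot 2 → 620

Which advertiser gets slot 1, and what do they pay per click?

Lumen; $5.91 per click

Sorting advertisers: $7.57 (Lumen) > $5.91 (Orion) > $5.90 (Tessera) > …
Slot 1 goes to the first-ranked bidder, Lumen, who pays the next bid down: $5.91/click.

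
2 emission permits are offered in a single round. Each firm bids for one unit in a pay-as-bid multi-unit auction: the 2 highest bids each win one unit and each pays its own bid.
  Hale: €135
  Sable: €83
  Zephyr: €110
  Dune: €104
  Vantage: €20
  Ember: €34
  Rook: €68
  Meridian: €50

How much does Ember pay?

Ember pays €0

Ordering the bids: 135 (Hale), 110 (Zephyr), 104 (Dune), 83 (Sable), …
The 2 highest are Hale, Zephyr.
Ember does not win → €0.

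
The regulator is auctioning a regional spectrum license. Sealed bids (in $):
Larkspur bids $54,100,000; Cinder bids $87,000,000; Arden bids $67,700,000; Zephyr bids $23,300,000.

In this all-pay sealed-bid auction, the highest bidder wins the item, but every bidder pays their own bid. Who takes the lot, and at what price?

Cinder pays $87,000,000

All-pay sealed-bid auction: the highest bidder wins the item, but every bidder pays their own bid.
Bids ranked: 87,000,000 (Cinder) > 67,700,000 (Arden) > 54,100,000 (Larkspur) > 23,300,000 (Zephyr)
Cinder is highest and takes the item; every bidder forfeits their bid.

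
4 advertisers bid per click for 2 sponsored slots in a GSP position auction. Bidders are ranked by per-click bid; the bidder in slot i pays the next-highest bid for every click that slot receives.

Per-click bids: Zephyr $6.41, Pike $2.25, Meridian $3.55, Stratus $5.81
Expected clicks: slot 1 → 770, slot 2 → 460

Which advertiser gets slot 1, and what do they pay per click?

Per-click bids in order: $6.41 (Zephyr) > $5.81 (Stratus) > $3.55 (Meridian) > …
Slot 1 goes to the first-ranked bidder, Zephyr, who pays the next bid down: $5.81/click.

Zephyr; $5.81 per click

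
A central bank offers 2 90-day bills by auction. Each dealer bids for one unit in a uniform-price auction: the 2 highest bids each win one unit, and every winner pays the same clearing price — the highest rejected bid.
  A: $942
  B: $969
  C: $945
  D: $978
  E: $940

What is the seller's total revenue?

Total revenue: $1,890

Bids ranked high→low: 978 (D), 969 (B), 945 (C), 942 (A), …
Winners (2 units): D, B.
Highest unsuccessful bid: $945 → clearing price.
Total revenue = 2 × $945 = $1,890.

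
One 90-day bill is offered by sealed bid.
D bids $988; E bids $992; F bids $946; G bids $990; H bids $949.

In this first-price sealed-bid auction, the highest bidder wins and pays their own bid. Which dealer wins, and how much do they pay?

Bids in order: 992 (E) > 990 (G) > 988 (D) > 949 (H) > 946 (F)
First-price: E pays what they bid, $992.

E pays $992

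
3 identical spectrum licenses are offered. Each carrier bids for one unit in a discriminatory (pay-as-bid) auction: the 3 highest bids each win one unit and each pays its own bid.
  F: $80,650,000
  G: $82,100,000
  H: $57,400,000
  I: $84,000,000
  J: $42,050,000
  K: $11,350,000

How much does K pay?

K pays $0

Bids ranked high→low: 84,000,000 (I), 82,100,000 (G), 80,650,000 (F), 57,400,000 (H), 42,050,000 (J), …
The 3 highest are I, G, F.
K does not win → $0.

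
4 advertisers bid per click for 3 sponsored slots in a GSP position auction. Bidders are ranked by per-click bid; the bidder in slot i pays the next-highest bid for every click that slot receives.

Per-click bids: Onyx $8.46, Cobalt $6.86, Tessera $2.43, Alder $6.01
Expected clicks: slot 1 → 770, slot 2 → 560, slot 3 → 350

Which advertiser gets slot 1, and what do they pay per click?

Onyx; $6.86 per click

Sorting advertisers: $8.46 (Onyx) > $6.86 (Cobalt) > $6.01 (Alder) > $2.43 (Tessera)
Slot 1 goes to the first-ranked bidder, Onyx, who pays the next bid down: $6.86/click.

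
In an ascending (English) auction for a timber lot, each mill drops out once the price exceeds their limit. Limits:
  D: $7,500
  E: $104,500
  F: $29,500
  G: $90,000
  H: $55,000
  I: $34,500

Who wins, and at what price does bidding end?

E wins at $90,000

Rule: the price rises until one bidder remains; the winner pays the price at which the last rival dropped out.
Limits in order: 104,500 (E) > 90,000 (G) > 55,000 (H) > 34,500 (I) > 29,500 (F) > 7,500 (D)
G is the last rival to drop out, at $90,000; E remains and wins at that price.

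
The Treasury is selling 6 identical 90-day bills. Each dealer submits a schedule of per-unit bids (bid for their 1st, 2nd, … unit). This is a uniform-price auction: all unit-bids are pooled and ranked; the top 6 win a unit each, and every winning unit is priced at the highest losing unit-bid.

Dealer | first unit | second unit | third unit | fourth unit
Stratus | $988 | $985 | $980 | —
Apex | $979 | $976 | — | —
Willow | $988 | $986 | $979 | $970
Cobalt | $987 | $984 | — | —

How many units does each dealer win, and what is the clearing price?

Cobalt 2, Stratus 2, Willow 2; clearing price $980

Merging the schedules and taking the best 6: 988 (Stratus-1), 988 (Willow-1), 987 (Cobalt-1), 986 (Willow-2), 985 (Stratus-2), 984 (Cobalt-2)
The (k+1)-th unit-bid is $980.
Allocation: Cobalt 2, Stratus 2, Willow 2.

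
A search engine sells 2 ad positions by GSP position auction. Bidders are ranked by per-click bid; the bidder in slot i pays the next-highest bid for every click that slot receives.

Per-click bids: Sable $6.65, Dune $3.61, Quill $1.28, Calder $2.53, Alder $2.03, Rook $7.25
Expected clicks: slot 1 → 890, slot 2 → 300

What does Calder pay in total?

Calder pays $0.00

Sorting advertisers: $7.25 (Rook) > $6.65 (Sable) > $3.61 (Dune) > …
Calder ranks below slot 2 → no slot, pays nothing.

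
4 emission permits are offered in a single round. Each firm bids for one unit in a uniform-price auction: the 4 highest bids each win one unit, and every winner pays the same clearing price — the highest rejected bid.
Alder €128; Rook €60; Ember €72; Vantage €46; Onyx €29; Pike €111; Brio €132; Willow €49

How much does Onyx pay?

Sorting: 132 (Brio), 128 (Alder), 111 (Pike), 72 (Ember), 60 (Rook), 49 (Willow), …
The 4 highest are Brio, Alder, Pike, Ember.
First losing bid is Rook's €60, which sets the uniform price.
Onyx does not win → pays €0.

Onyx pays €0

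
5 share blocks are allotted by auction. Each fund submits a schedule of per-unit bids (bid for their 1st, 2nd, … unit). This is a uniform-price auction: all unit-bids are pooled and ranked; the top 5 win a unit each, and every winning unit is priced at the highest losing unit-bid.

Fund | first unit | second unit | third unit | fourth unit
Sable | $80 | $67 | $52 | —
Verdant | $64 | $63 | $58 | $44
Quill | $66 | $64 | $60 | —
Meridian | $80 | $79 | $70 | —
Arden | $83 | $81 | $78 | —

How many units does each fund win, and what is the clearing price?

Arden 2, Meridian 2, Sable 1; clearing price $78

Pooled unit-bids ranked (top 5): 83 (Arden-1), 81 (Arden-2), 80 (Sable-1), 80 (Meridian-1), 79 (Meridian-2)
First bid not allocated: $78.
Allocation: Arden 2, Meridian 2, Sable 1.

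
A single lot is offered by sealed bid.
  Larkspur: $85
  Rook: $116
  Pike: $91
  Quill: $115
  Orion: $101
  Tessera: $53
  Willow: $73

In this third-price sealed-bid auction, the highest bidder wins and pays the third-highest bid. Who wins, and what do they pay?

Rule: the highest bidder wins and pays the third-highest bid.
Bids in order: 116 (Rook) > 115 (Quill) > 101 (Orion) > 91 (Pike) > 85 (Larkspur) > 73 (Willow) > …
Rook wins; payment is bid #3 in the ranking = $101.

Rook pays $101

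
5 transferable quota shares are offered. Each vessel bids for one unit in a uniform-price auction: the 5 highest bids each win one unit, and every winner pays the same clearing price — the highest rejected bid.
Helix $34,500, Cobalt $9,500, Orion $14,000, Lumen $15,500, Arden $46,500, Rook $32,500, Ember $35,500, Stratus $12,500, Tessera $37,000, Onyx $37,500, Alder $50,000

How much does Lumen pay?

Lumen pays $0

Bids ranked high→low: 50,000 (Alder), 46,500 (Arden), 37,500 (Onyx), 37,000 (Tessera), 35,500 (Ember), 34,500 (Helix), 32,500 (Rook), …
Top 5: Alder, Arden, Onyx, Tessera, Ember.
Clearing price = highest rejected bid = $34,500.
Lumen does not win → pays $0.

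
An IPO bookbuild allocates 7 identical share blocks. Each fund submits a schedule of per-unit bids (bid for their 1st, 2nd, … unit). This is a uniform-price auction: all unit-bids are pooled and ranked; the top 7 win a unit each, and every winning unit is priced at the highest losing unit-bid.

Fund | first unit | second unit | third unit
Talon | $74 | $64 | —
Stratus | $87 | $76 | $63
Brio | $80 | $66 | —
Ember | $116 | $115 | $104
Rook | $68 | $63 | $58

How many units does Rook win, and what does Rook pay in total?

Merging the schedules and taking the best 7: 116 (Ember-1), 115 (Ember-2), 104 (Ember-3), 87 (Stratus-1), 80 (Brio-1), 76 (Stratus-2), 74 (Talon-1)
The (k+1)-th unit-bid is $68.
Rook wins 0 unit(s) at $68 each.

Rook: 0 units, pays $0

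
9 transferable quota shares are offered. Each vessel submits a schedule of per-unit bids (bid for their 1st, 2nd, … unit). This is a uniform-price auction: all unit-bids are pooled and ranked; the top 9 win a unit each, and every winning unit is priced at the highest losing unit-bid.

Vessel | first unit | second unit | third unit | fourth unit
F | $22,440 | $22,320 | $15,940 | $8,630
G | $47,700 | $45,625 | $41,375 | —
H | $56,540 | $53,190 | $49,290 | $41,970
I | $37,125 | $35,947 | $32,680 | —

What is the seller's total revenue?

Total revenue: $294,120

All unit-bids, highest first — top 9: 56,540 (H-1), 53,190 (H-2), 49,290 (H-3), 47,700 (G-1), 45,625 (G-2), 41,970 (H-4), 41,375 (G-3), 37,125 (I-1), 35,947 (I-2)
First bid not allocated: $32,680.
Allocation: G 3, H 4, I 2. Every unit priced at $32,680.
Revenue = 9 × 32,680 = $294,120.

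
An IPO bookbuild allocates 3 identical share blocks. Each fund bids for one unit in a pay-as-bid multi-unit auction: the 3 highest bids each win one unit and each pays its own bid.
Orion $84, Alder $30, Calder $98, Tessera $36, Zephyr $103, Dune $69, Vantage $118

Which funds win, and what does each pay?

Vantage $118, Zephyr $103, Calder $98

Bids ranked high→low: 118 (Vantage), 103 (Zephyr), 98 (Calder), 84 (Orion), 69 (Dune), …
Top 3: Vantage, Zephyr, Calder.
Each winner pays its own bid: Vantage $118, Zephyr $103, Calder $98.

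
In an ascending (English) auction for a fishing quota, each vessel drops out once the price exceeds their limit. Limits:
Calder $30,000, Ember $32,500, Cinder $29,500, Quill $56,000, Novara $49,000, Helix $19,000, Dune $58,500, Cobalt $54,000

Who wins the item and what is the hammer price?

Sorting limits: 58,500 (Dune) > 56,000 (Quill) > 54,000 (Cobalt) > 49,000 (Novara) > 32,500 (Ember) > 30,000 (Calder) > …
Once the price passes $56,000, only Dune is left; the hammer falls at Quill's limit of $56,000.

Dune wins at $56,000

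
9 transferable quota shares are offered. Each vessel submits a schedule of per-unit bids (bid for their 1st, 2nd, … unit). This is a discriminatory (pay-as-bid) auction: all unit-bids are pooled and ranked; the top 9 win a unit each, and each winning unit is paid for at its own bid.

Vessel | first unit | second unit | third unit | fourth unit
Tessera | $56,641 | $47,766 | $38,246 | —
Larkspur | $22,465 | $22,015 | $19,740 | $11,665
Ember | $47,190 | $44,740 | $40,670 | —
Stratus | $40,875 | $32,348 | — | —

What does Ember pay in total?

Pooled unit-bids ranked (top 9): 56,641 (Tessera-1), 47,766 (Tessera-2), 47,190 (Ember-1), 44,740 (Ember-2), 40,875 (Stratus-1), 40,670 (Ember-3), 38,246 (Tessera-3), 32,348 (Stratus-2), 22,465 (Larkspur-1)
Next rejected bid: $22,015 (not a price — pay-as-bid).
Ember's winning unit-bids: 47,190 + 44,740 + 40,670 = $132,600.

Ember pays $132,600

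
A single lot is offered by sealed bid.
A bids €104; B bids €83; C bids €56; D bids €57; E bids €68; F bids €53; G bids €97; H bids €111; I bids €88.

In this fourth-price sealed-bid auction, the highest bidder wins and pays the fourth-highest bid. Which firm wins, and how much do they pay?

Fourth-price sealed-bid auction: the highest bidder wins and pays the fourth-highest bid.
Bids ranked: 111 (H) > 104 (A) > 97 (G) > 88 (I) > 83 (B) > 68 (E) > …
H wins; payment is bid #4 in the ranking = €88.

H pays €88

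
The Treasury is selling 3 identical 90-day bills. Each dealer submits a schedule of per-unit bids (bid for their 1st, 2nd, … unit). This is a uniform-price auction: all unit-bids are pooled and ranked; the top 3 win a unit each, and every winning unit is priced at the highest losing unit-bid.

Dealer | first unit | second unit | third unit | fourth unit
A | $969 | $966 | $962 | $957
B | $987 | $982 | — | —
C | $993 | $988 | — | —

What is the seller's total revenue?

Merging the schedules and taking the best 3: 993 (C-1), 988 (C-2), 987 (B-1)
The (k+1)-th unit-bid is $982.
Allocation: B 1, C 2. Every unit priced at $982.
Revenue = 3 × 982 = $2,946.

Total revenue: $2,946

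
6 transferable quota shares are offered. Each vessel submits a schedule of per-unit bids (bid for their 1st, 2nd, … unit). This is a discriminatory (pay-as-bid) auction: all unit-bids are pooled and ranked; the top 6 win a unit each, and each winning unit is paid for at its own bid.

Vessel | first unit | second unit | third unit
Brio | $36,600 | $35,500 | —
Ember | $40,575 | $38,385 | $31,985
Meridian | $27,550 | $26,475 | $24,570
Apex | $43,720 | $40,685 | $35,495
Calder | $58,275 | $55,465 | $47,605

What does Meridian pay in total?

Merging the schedules and taking the best 6: 58,275 (Calder-1), 55,465 (Calder-2), 47,605 (Calder-3), 43,720 (Apex-1), 40,685 (Apex-2), 40,575 (Ember-1)
Next rejected bid: $38,385 (not a price — pay-as-bid).
Meridian wins no units.

Meridian pays $0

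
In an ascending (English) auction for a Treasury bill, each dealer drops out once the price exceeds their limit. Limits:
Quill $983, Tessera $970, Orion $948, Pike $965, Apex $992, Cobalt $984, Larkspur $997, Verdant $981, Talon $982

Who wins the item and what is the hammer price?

Larkspur wins at $992

Sorting limits: 997 (Larkspur) > 992 (Apex) > 984 (Cobalt) > 983 (Quill) > 982 (Talon) > 981 (Verdant) > …
Bidding ends when Apex exits at $992; Larkspur takes it.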